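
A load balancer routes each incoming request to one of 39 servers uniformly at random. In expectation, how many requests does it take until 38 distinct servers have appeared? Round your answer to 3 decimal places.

With k distinct servers already seen, the next new one arrives after an expected 39/(39-k) requests.
Sum over k = 0,...,37: E = 39/39 + 39/38 + 39/37 + ... + 39/3 + 39/2 = 126.8882.

126.888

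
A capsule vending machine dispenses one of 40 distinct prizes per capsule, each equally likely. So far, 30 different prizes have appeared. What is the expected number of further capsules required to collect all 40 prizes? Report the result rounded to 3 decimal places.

With k distinct prizes already seen, the next new one takes an expected 40/(40-k) capsules.
Sum over k = 30,...,39: E = 40/10 + 40/9 + 40/8 + ... + 40/2 + 40/1 = 117.1587.

117.159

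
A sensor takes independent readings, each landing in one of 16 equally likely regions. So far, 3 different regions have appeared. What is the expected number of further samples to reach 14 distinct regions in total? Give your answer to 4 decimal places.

The wait to go from k to k+1 distinct regions is geometric with mean 16/(16-k).
Sum over k = 3,...,13: E = 16/13 + 16/12 + 16/11 + ... + 16/4 + 16/3 = 26.88214.

26.8821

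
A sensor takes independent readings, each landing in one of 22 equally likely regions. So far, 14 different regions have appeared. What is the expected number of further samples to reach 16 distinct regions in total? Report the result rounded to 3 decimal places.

5.893

With k distinct regions already seen, the next new one takes an expected 22/(22-k) samples.
Sum over k = 14,...,15: E = 22/8 + 22/7 = 5.8929.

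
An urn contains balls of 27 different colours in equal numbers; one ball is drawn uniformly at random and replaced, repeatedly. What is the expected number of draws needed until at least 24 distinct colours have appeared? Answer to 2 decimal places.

55.57

Going from k to k+1 distinct takes a geometric number of draws with mean 27/(27-k).
Sum over k = 0,...,23: E = 27/27 + 27/26 + 27/25 + ... + 27/5 + 27/4 = 55.569.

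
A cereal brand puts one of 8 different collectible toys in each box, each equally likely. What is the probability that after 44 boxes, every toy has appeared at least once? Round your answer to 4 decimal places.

0.9776

By inclusion–exclusion over which toys are missing,
P(all seen) = Σ_{j=0}^{8} (-1)^j C(8,j)((8-j)/8)^44
= 1.00000 - 0.02246 + 0.00009 - 0.00000 + 0.00000 - 0.00000 + 0.00000 - 0.00000 + 0.00000
= 0.97763.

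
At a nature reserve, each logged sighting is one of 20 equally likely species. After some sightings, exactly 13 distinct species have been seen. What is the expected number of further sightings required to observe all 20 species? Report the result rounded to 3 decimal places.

From k distinct to k+1 distinct takes on average 20/(20-k) sightings.
Sum over k = 13,...,19: E = 20/7 + 20/6 + 20/5 + ... + 20/2 + 20/1 = 51.8571.

51.857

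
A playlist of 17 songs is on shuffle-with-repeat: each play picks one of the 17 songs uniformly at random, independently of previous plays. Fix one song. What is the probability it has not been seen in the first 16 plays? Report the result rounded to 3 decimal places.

On each play the fixed song fails to appear with probability 16/17.
P(still missing after 16) = (16/17)^16 = 0.3791.

0.379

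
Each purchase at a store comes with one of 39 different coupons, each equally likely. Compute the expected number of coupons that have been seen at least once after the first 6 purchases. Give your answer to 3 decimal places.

5.628

For each coupon, P(seen in 6 purchases) = 1 - (38/39)^6 = 0.1443.
By linearity of expectation, E[distinct seen] = 39·(1 - (38/39)^6) = 5.6283.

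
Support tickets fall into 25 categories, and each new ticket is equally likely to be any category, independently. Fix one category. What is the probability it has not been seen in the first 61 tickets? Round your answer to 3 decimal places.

0.083

On each ticket the fixed category fails to appear with probability 24/25.
P(still missing after 61) = (24/25)^61 = 0.0829.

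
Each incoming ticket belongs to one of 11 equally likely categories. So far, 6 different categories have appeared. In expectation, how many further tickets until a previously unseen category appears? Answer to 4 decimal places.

2.2000

The number of tickets until the next new category is geometric with success probability 5/11, so its mean is 11/5.
E = 11/5 = 2.20000.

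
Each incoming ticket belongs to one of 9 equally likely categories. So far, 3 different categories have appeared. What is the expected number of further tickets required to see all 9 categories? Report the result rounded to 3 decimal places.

From k distinct to k+1 distinct takes on average 9/(9-k) tickets.
Sum over k = 3,...,8: E = 9/6 + 9/5 + 9/4 + 9/3 + 9/2 + 9/1 = 22.0500.

22.050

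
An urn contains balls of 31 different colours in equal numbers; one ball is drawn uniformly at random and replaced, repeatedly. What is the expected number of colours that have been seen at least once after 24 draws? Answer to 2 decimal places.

For each colour, P(seen in 24 draws) = 1 - (30/31)^24 = 0.545.
By linearity of expectation, E[distinct seen] = 31·(1 - (30/31)^24) = 16.888.

16.89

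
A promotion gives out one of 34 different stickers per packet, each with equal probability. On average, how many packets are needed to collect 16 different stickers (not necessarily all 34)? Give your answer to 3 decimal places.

21.185

With k distinct stickers already seen, the next new one arrives after an expected 34/(34-k) packets.
Sum over k = 0,...,15: E = 34/34 + 34/33 + 34/32 + ... + 34/20 + 34/19 = 21.1855.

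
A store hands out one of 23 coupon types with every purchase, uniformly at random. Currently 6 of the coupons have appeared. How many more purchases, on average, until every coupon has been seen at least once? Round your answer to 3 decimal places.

79.110

The wait to go from k to k+1 distinct coupons is geometric with mean 23/(23-k).
Sum over k = 6,...,22: E = 23/17 + 23/16 + 23/15 + ... + 23/2 + 23/1 = 79.1097.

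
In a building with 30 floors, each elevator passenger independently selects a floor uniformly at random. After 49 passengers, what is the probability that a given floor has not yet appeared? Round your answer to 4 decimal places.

0.1899

On each passenger the fixed floor fails to appear with probability 29/30.
P(still missing after 49) = (29/30)^49 = 0.18992.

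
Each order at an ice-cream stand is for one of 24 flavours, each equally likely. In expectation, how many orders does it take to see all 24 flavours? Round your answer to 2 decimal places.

The wait to go from k to k+1 distinct flavours is geometric with mean 24/(24-k).
E[T] = 24/24 + 24/23 + 24/22 + ... + 24/2 + 24/1 = 24·H_{24}.
H_{24} = 3.776, so E[T] = 90.623.

90.62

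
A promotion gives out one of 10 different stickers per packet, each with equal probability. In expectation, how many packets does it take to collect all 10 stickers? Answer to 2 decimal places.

After k distinct stickers have appeared, the next packet gives a new one with probability (10-k)/10, so the expected wait for the (k+1)-th is 10/(10-k).
E[T] = 10/10 + 10/9 + 10/8 + ... + 10/2 + 10/1 = 10·H_{10}.
H_{10} = 2.929, so E[T] = 29.290.

29.29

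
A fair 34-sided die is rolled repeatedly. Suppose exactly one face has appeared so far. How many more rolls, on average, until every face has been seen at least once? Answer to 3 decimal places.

139.019

With k distinct faces already seen, the next new one takes an expected 34/(34-k) rolls.
Sum over k = 1,...,33: E = 34/33 + 34/32 + 34/31 + ... + 34/2 + 34/1 = 139.0191.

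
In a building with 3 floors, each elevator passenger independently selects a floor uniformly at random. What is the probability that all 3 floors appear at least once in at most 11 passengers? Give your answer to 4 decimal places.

By inclusion–exclusion over which floors are missing,
P(all seen) = Σ_{j=0}^{3} (-1)^j C(3,j)((3-j)/3)^11
= 1.00000 - 0.03468 + 0.00002 - 0.00000
= 0.96533.

0.9653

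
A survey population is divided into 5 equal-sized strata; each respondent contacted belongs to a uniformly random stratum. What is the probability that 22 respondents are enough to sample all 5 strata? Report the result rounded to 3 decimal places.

Let A_i be the event that stratum i is missing after 22 respondents. By inclusion–exclusion on the A_i,
P(all seen) = Σ_{j=0}^{5} (-1)^j C(5,j)((5-j)/5)^22
= 1.0000 - 0.0369 + 0.0001 - 0.0000 + 0.0000 - 0.0000
= 0.9632.

0.963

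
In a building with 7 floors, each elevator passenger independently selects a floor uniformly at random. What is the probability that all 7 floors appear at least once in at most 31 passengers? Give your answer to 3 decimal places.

0.942

By inclusion–exclusion over which floors are missing,
P(all seen) = Σ_{j=0}^{7} (-1)^j C(7,j)((7-j)/7)^31
= 1.0000 - 0.0589 + 0.0006 - 0.0000 + 0.0000 - 0.0000 + 0.0000 - 0.0000
= 0.9418.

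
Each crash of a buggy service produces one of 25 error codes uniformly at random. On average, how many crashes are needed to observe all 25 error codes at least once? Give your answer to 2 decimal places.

Split into phases: going from k distinct to k+1 distinct takes on average 25/(25-k) crashes.
E[T] = 25/25 + 25/24 + 25/23 + ... + 25/2 + 25/1 = 25·H_{25}.
H_{25} = 3.816, so E[T] = 95.399.

95.40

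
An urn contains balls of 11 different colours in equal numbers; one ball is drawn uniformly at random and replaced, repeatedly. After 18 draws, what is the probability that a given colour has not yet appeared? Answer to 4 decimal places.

Each draw misses the fixed colour with probability (11-1)/11 = 10/11, independently.
P(still missing after 18) = (10/11)^18 = 0.17986.

0.1799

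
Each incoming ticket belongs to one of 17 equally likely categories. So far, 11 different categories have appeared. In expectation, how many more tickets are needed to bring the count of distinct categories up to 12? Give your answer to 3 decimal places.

With k distinct categories already seen, the next new one takes an expected 17/(17-k) tickets.
Only the k = 11 term is needed: E = 17/6 = 2.8333.

2.833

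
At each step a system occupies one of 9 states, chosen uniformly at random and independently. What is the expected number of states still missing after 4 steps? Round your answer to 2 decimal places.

For each state, P(unseen after 4) = (8/9)^4 = 0.624.
By linearity of expectation, E[unseen] = 9·(8/9)^4 = 5.619.

5.62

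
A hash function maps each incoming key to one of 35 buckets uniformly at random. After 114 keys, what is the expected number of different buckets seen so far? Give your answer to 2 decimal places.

33.71

For each bucket, P(seen in 114 keys) = 1 - (34/35)^114 = 0.963.
By linearity of expectation, E[distinct seen] = 35·(1 - (34/35)^114) = 33.715.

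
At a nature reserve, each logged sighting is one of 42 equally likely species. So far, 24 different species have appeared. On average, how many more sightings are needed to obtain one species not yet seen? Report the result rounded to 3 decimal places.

2.333

The number of sightings until the next new species is geometric with success probability 18/42, so its mean is 42/18.
E = 42/18 = 2.3333.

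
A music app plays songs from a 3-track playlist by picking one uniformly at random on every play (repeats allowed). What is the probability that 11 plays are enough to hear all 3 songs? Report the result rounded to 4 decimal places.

0.9653

Let A_i be the event that song i is missing after 11 plays. By inclusion–exclusion on the A_i,
P(all seen) = Σ_{j=0}^{3} (-1)^j C(3,j)((3-j)/3)^11
= 1.00000 - 0.03468 + 0.00002 - 0.00000
= 0.96533.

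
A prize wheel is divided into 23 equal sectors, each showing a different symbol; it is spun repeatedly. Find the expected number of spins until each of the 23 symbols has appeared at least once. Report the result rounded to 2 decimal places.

85.89

Split into phases: going from k distinct to k+1 distinct takes on average 23/(23-k) spins.
E[T] = 23/23 + 23/22 + 23/21 + ... + 23/2 + 23/1 = 23·H_{23}.
H_{23} = 3.734, so E[T] = 85.889.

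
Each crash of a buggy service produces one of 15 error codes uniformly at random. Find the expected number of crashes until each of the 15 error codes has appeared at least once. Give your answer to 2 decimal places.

The wait to go from k to k+1 distinct error codes is geometric with mean 15/(15-k).
E[T] = 15/15 + 15/14 + 15/13 + ... + 15/2 + 15/1 = 15·H_{15}.
H_{15} = 3.318, so E[T] = 49.773.

49.77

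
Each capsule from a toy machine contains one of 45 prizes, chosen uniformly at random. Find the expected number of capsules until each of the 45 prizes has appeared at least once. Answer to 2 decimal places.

197.77

Split into phases: going from k distinct to k+1 distinct takes on average 45/(45-k) capsules.
E[T] = 45/45 + 45/44 + 45/43 + ... + 45/2 + 45/1 = 45·H_{45}.
H_{45} = 4.395, so E[T] = 197.773.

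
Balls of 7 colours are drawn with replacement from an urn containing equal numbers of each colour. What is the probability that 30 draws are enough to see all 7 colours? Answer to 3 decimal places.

0.932

Let A_i be the event that colour i is missing after 30 draws. By inclusion–exclusion on the A_i,
P(all seen) = Σ_{j=0}^{7} (-1)^j C(7,j)((7-j)/7)^30
= 1.0000 - 0.0687 + 0.0009 - 0.0000 + 0.0000 - 0.0000 + 0.0000 - 0.0000
= 0.9322.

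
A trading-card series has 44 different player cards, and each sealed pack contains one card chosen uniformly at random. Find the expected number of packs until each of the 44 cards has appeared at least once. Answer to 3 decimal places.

192.400

After k distinct cards have appeared, the next pack gives a new one with probability (44-k)/44, so the expected wait for the (k+1)-th is 44/(44-k).
E[T] = 44/44 + 44/43 + 44/42 + ... + 44/2 + 44/1 = 44·H_{44}.
H_{44} = 4.3727, so E[T] = 192.3999.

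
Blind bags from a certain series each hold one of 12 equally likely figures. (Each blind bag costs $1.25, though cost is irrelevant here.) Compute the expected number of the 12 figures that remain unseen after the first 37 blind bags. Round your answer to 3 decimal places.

For each figure, P(unseen after 37) = (11/12)^37 = 0.0400.
By linearity of expectation, E[unseen] = 12·(11/12)^37 = 0.4797.

0.480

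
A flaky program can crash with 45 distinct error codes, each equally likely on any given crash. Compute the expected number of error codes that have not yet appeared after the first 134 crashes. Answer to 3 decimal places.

2.215

For each error code, P(unseen after 134) = (44/45)^134 = 0.0492.
By linearity of expectation, E[unseen] = 45·(44/45)^134 = 2.2151.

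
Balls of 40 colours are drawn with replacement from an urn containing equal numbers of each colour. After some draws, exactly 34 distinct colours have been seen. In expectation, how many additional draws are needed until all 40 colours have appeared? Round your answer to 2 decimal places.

With k distinct colours already seen, the next new one takes an expected 40/(40-k) draws.
Sum over k = 34,...,39: E = 40/6 + 40/5 + 40/4 + 40/3 + 40/2 + 40/1 = 98.000.

98.00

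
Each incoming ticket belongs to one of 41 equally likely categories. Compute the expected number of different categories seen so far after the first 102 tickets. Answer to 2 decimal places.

37.70

For each category, P(seen in 102 tickets) = 1 - (40/41)^102 = 0.919.
By linearity of expectation, E[distinct seen] = 41·(1 - (40/41)^102) = 37.697.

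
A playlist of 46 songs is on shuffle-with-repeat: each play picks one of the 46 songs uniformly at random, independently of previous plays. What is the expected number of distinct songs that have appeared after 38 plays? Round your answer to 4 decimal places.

26.0457

For each song, P(seen in 38 plays) = 1 - (45/46)^38 = 0.56621.
By linearity of expectation, E[distinct seen] = 46·(1 - (45/46)^38) = 26.04573.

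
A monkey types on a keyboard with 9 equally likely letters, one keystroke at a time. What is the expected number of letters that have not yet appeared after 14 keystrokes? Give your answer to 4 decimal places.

1.7302

For each letter, P(unseen after 14) = (8/9)^14 = 0.19225.
By linearity of expectation, E[unseen] = 9·(8/9)^14 = 1.73024.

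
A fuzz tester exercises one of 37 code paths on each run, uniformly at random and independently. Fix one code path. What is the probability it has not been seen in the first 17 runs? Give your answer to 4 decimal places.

Each run misses the fixed code path with probability (37-1)/37 = 36/37, independently.
P(still missing after 17) = (36/37)^17 = 0.62764.

0.6276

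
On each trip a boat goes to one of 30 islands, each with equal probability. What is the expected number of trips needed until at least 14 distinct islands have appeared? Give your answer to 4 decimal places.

18.4277

With k distinct islands already seen, the next new one arrives after an expected 30/(30-k) trips.
Sum over k = 0,...,13: E = 30/30 + 30/29 + 30/28 + ... + 30/18 + 30/17 = 18.42774.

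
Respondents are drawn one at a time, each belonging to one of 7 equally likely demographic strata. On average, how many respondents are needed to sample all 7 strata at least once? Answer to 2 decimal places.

The wait to go from k to k+1 distinct strata is geometric with mean 7/(7-k).
E[T] = 7/7 + 7/6 + 7/5 + ... + 7/2 + 7/1 = 7·H_{7}.
H_{7} = 2.593, so E[T] = 18.150.

18.15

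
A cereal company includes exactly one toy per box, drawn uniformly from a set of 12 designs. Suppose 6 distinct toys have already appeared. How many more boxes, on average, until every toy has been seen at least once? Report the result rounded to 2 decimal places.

With k distinct toys already seen, the next new one takes an expected 12/(12-k) boxes.
Sum over k = 6,...,11: E = 12/6 + 12/5 + 12/4 + 12/3 + 12/2 + 12/1 = 29.400.

29.40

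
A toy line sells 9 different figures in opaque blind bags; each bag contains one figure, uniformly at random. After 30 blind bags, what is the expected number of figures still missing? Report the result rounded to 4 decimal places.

For each figure, P(unseen after 30) = (8/9)^30 = 0.02920.
By linearity of expectation, E[unseen] = 9·(8/9)^30 = 0.26283.

0.2628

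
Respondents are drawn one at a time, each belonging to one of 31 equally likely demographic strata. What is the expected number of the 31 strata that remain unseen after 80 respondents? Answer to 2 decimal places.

For each stratum, P(unseen after 80) = (30/31)^80 = 0.073.
By linearity of expectation, E[unseen] = 31·(30/31)^80 = 2.250.

2.25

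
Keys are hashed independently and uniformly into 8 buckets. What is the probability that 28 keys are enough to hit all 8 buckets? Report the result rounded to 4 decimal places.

By inclusion–exclusion over which buckets are missing,
P(all seen) = Σ_{j=0}^{8} (-1)^j C(8,j)((8-j)/8)^28
= 1.00000 - 0.19025 + 0.00889 - 0.00011 + 0.00000 - 0.00000 + 0.00000 - 0.00000 + 0.00000
= 0.81854.

0.8185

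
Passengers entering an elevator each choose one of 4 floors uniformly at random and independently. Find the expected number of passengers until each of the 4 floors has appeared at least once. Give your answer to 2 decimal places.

The wait to go from k to k+1 distinct floors is geometric with mean 4/(4-k).
E[T] = 4/4 + 4/3 + 4/2 + 4/1 = 4·H_{4}.
H_{4} = 2.083, so E[T] = 8.333.

8.33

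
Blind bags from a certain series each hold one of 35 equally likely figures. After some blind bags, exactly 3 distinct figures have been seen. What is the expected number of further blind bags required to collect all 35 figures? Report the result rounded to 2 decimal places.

With k distinct figures already seen, the next new one takes an expected 35/(35-k) blind bags.
Sum over k = 3,...,34: E = 35/32 + 35/31 + 35/30 + ... + 35/2 + 35/1 = 142.047.

142.05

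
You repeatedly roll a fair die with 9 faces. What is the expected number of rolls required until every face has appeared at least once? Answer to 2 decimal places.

After k distinct faces have appeared, the next roll gives a new one with probability (9-k)/9, so the expected wait for the (k+1)-th is 9/(9-k).
E[T] = 9/9 + 9/8 + 9/7 + ... + 9/2 + 9/1 = 9·H_{9}.
H_{9} = 2.829, so E[T] = 25.461.

25.46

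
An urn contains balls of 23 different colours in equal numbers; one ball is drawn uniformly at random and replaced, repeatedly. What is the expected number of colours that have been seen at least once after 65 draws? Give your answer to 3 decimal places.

For each colour, P(seen in 65 draws) = 1 - (22/23)^65 = 0.9444.
By linearity of expectation, E[distinct seen] = 23·(1 - (22/23)^65) = 21.7209.

21.721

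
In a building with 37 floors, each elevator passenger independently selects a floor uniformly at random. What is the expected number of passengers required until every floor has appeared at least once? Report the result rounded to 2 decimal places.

155.46

After k distinct floors have appeared, the next passenger gives a new one with probability (37-k)/37, so the expected wait for the (k+1)-th is 37/(37-k).
E[T] = 37/37 + 37/36 + 37/35 + ... + 37/2 + 37/1 = 37·H_{37}.
H_{37} = 4.202, so E[T] = 155.459.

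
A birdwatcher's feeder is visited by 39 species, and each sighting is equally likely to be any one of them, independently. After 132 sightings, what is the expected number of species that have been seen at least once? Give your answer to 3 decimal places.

For each species, P(seen in 132 sightings) = 1 - (38/39)^132 = 0.9676.
By linearity of expectation, E[distinct seen] = 39·(1 - (38/39)^132) = 37.7353.

37.735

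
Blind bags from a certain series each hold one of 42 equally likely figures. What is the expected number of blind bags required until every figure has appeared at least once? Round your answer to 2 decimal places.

181.72

After k distinct figures have appeared, the next blind bag gives a new one with probability (42-k)/42, so the expected wait for the (k+1)-th is 42/(42-k).
E[T] = 42/42 + 42/41 + 42/40 + ... + 42/2 + 42/1 = 42·H_{42}.
H_{42} = 4.327, so E[T] = 181.723.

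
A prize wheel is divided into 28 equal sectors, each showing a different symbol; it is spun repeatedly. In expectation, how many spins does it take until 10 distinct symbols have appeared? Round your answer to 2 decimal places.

12.10

With k distinct symbols already seen, the next new one arrives after an expected 28/(28-k) spins.
Sum over k = 0,...,9: E = 28/28 + 28/27 + 28/26 + ... + 28/20 + 28/19 = 12.098.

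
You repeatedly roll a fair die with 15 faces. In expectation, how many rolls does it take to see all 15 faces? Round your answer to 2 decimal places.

Split into phases: going from k distinct to k+1 distinct takes on average 15/(15-k) rolls.
E[T] = 15/15 + 15/14 + 15/13 + ... + 15/2 + 15/1 = 15·H_{15}.
H_{15} = 3.318, so E[T] = 49.773.

49.77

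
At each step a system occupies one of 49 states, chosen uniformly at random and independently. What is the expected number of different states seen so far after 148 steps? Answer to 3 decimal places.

46.683

For each state, P(seen in 148 steps) = 1 - (48/49)^148 = 0.9527.
By linearity of expectation, E[distinct seen] = 49·(1 - (48/49)^148) = 46.6832.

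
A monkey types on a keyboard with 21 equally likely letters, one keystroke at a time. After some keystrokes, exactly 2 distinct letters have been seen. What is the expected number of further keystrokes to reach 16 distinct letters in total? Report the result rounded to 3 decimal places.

The wait to go from k to k+1 distinct letters is geometric with mean 21/(21-k).
Sum over k = 2,...,15: E = 21/19 + 21/18 + 21/17 + ... + 21/7 + 21/6 = 26.5525.

26.553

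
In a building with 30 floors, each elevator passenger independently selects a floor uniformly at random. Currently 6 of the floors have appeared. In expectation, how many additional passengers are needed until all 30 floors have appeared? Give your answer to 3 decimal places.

From k distinct to k+1 distinct takes on average 30/(30-k) passengers.
Sum over k = 6,...,29: E = 30/24 + 30/23 + 30/22 + ... + 30/2 + 30/1 = 113.2787.

113.279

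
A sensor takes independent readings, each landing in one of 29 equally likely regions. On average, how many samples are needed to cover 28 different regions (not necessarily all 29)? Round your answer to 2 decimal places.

85.89

With k distinct regions already seen, the next new one arrives after an expected 29/(29-k) samples.
Sum over k = 0,...,27: E = 29/29 + 29/28 + 29/27 + ... + 29/3 + 29/2 = 85.888.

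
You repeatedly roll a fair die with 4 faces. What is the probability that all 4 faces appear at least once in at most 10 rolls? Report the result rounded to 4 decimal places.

Let A_i be the event that face i is missing after 10 rolls. By inclusion–exclusion on the A_i,
P(all seen) = Σ_{j=0}^{4} (-1)^j C(4,j)((4-j)/4)^10
= 1.00000 - 0.22525 + 0.00586 - 0.00000 + 0.00000
= 0.78060.

0.7806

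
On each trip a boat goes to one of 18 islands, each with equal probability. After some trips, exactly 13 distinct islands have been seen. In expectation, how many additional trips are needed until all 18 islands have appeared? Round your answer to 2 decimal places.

From k distinct to k+1 distinct takes on average 18/(18-k) trips.
Sum over k = 13,...,17: E = 18/5 + 18/4 + 18/3 + 18/2 + 18/1 = 41.100.

41.10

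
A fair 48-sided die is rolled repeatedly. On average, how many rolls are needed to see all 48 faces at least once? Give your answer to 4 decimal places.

214.0223

After k distinct faces have appeared, the next roll gives a new one with probability (48-k)/48, so the expected wait for the (k+1)-th is 48/(48-k).
E[T] = 48/48 + 48/47 + 48/46 + ... + 48/2 + 48/1 = 48·H_{48}.
H_{48} = 4.45880, so E[T] = 214.02226.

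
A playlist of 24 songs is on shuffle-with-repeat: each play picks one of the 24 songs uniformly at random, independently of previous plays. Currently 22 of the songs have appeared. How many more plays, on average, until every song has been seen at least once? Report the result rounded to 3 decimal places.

With k distinct songs already seen, the next new one takes an expected 24/(24-k) plays.
Sum over k = 22,...,23: E = 24/2 + 24/1 = 36.0000.

36.000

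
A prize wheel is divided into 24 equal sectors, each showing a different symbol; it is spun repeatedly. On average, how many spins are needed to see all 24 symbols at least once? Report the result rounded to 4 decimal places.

90.6230

After k distinct symbols have appeared, the next spin gives a new one with probability (24-k)/24, so the expected wait for the (k+1)-th is 24/(24-k).
E[T] = 24/24 + 24/23 + 24/22 + ... + 24/2 + 24/1 = 24·H_{24}.
H_{24} = 3.77596, so E[T] = 90.62300.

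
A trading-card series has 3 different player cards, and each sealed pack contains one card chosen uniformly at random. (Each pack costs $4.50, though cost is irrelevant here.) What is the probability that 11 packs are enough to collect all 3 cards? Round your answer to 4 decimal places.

0.9653

Let A_i be the event that card i is missing after 11 packs. By inclusion–exclusion on the A_i,
P(all seen) = Σ_{j=0}^{3} (-1)^j C(3,j)((3-j)/3)^11
= 1.00000 - 0.03468 + 0.00002 - 0.00000
= 0.96533.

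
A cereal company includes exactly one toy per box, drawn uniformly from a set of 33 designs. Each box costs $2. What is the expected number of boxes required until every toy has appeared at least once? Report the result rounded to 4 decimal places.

The wait to go from k to k+1 distinct toys is geometric with mean 33/(33-k).
E[T] = 33/33 + 33/32 + 33/31 + ... + 33/2 + 33/1 = 33·H_{33}.
H_{33} = 4.08880, so E[T] = 134.93034.

134.9303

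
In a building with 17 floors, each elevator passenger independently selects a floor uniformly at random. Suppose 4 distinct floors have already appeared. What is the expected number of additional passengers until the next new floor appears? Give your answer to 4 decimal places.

The number of passengers until the next new floor is geometric with success probability 13/17, so its mean is 17/13.
E = 17/13 = 1.30769.

1.3077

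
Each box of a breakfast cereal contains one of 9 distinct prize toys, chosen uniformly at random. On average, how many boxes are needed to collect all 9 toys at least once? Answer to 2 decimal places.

After k distinct toys have appeared, the next box gives a new one with probability (9-k)/9, so the expected wait for the (k+1)-th is 9/(9-k).
E[T] = 9/9 + 9/8 + 9/7 + ... + 9/2 + 9/1 = 9·H_{9}.
H_{9} = 2.829, so E[T] = 25.461.

25.46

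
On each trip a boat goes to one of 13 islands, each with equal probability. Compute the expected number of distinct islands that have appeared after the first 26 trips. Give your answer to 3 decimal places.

11.378

For each island, P(seen in 26 trips) = 1 - (12/13)^26 = 0.8752.
By linearity of expectation, E[distinct seen] = 13·(1 - (12/13)^26) = 11.3777.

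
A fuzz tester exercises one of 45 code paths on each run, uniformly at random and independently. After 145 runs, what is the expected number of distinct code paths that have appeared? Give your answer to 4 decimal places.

43.2700

For each code path, P(seen in 145 runs) = 1 - (44/45)^145 = 0.96156.
By linearity of expectation, E[distinct seen] = 45·(1 - (44/45)^145) = 43.27004.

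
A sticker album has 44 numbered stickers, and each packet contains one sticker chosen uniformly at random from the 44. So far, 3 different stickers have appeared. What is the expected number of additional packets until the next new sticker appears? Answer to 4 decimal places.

Each packet yields a new sticker with probability (44-3)/44 = 41/44, so the wait is geometric with mean 44/41.
E = 44/41 = 1.07317.

1.0732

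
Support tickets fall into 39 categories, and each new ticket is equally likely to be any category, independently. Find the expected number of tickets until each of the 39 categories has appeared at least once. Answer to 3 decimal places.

165.888

Split into phases: going from k distinct to k+1 distinct takes on average 39/(39-k) tickets.
E[T] = 39/39 + 39/38 + 39/37 + ... + 39/2 + 39/1 = 39·H_{39}.
H_{39} = 4.2535, so E[T] = 165.8882.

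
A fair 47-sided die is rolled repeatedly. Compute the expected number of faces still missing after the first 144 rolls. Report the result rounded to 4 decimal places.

2.1239

For each face, P(unseen after 144) = (46/47)^144 = 0.04519.
By linearity of expectation, E[unseen] = 47·(46/47)^144 = 2.12390.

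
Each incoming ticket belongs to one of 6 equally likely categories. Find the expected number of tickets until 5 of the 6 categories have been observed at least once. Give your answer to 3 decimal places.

8.700

With k distinct categories already seen, the next new one arrives after an expected 6/(6-k) tickets.
Sum over k = 0,...,4: E = 6/6 + 6/5 + 6/4 + 6/3 + 6/2 = 8.7000.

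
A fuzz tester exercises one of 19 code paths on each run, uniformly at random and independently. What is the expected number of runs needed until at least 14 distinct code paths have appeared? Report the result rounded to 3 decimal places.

24.024

Going from k to k+1 distinct takes a geometric number of runs with mean 19/(19-k).
Sum over k = 0,...,13: E = 19/19 + 19/18 + 19/17 + ... + 19/7 + 19/6 = 24.0237.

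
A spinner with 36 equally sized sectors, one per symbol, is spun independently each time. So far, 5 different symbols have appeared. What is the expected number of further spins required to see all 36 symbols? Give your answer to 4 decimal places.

144.9808

With k distinct symbols already seen, the next new one takes an expected 36/(36-k) spins.
Sum over k = 5,...,35: E = 36/31 + 36/30 + 36/29 + ... + 36/2 + 36/1 = 144.98083.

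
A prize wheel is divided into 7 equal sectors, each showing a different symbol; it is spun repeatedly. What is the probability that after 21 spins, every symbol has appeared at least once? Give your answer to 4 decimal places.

0.7427

Let A_i be the event that symbol i is missing after 21 spins. By inclusion–exclusion on the A_i,
P(all seen) = Σ_{j=0}^{7} (-1)^j C(7,j)((7-j)/7)^21
= 1.00000 - 0.27493 + 0.01793 - 0.00028 + 0.00000 - 0.00000 + 0.00000 - 0.00000
= 0.74273.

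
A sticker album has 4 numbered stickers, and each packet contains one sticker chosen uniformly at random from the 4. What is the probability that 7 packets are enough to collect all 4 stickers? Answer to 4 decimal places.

By inclusion–exclusion over which stickers are missing,
P(all seen) = Σ_{j=0}^{4} (-1)^j C(4,j)((4-j)/4)^7
= 1.00000 - 0.53394 + 0.04688 - 0.00024 + 0.00000
= 0.51270.

0.5127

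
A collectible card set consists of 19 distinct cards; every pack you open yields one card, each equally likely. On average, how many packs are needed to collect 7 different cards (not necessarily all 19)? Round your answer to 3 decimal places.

With k distinct cards already seen, the next new one arrives after an expected 19/(19-k) packs.
Sum over k = 0,...,6: E = 19/19 + 19/18 + 19/17 + ... + 19/14 + 19/13 = 8.4461.

8.446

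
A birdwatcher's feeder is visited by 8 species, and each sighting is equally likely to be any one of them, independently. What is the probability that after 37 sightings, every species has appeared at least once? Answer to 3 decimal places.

0.943

Let A_i be the event that species i is missing after 37 sightings. By inclusion–exclusion on the A_i,
P(all seen) = Σ_{j=0}^{8} (-1)^j C(8,j)((8-j)/8)^37
= 1.0000 - 0.0572 + 0.0007 - 0.0000 + 0.0000 - 0.0000 + 0.0000 - 0.0000 + 0.0000
= 0.9435.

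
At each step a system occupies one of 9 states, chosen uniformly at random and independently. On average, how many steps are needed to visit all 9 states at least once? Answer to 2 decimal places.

25.46

Split into phases: going from k distinct to k+1 distinct takes on average 9/(9-k) steps.
E[T] = 9/9 + 9/8 + 9/7 + ... + 9/2 + 9/1 = 9·H_{9}.
H_{9} = 2.829, so E[T] = 25.461.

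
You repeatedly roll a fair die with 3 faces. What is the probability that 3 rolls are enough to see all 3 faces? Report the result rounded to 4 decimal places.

0.2222

Let A_i be the event that face i is missing after 3 rolls. By inclusion–exclusion on the A_i,
P(all seen) = Σ_{j=0}^{3} (-1)^j C(3,j)((3-j)/3)^3
= 1.00000 - 0.88889 + 0.11111 - 0.00000
= 0.22222.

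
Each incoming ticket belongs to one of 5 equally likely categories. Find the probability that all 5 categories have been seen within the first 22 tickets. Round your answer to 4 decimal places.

0.9632

By inclusion–exclusion over which categories are missing,
P(all seen) = Σ_{j=0}^{5} (-1)^j C(5,j)((5-j)/5)^22
= 1.00000 - 0.03689 + 0.00013 - 0.00000 + 0.00000 - 0.00000
= 0.96324.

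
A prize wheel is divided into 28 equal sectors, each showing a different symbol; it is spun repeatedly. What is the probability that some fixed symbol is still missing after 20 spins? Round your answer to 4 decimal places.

0.4832

Each spin misses the fixed symbol with probability (28-1)/28 = 27/28, independently.
P(still missing after 20) = (27/28)^20 = 0.48319.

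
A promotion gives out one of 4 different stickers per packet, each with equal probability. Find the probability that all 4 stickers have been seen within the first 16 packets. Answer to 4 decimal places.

0.9600

By inclusion–exclusion over which stickers are missing,
P(all seen) = Σ_{j=0}^{4} (-1)^j C(4,j)((4-j)/4)^16
= 1.00000 - 0.04009 + 0.00009 - 0.00000 + 0.00000
= 0.96000.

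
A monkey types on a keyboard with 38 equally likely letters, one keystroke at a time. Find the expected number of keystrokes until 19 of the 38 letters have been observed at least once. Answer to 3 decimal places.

Going from k to k+1 distinct takes a geometric number of keystrokes with mean 38/(38-k).
Sum over k = 0,...,18: E = 38/38 + 38/37 + 38/36 + ... + 38/21 + 38/20 = 25.8462.

25.846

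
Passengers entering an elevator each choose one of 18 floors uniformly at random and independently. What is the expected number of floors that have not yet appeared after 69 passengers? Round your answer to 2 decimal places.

0.35

For each floor, P(unseen after 69) = (17/18)^69 = 0.019.
By linearity of expectation, E[unseen] = 18·(17/18)^69 = 0.349.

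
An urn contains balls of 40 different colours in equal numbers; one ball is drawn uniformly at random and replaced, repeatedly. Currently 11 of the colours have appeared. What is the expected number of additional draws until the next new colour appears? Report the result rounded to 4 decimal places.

1.3793

Each draw yields a new colour with probability (40-11)/40 = 29/40, so the wait is geometric with mean 40/29.
E = 40/29 = 1.37931.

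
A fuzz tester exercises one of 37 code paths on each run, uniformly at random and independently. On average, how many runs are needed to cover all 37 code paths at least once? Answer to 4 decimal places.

155.4587

Split into phases: going from k distinct to k+1 distinct takes on average 37/(37-k) runs.
E[T] = 37/37 + 37/36 + 37/35 + ... + 37/2 + 37/1 = 37·H_{37}.
H_{37} = 4.20159, so E[T] = 155.45869.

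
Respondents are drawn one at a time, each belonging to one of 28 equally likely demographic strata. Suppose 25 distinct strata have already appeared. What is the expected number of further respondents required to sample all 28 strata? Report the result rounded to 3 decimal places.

The wait to go from k to k+1 distinct strata is geometric with mean 28/(28-k).
Sum over k = 25,...,27: E = 28/3 + 28/2 + 28/1 = 51.3333.

51.333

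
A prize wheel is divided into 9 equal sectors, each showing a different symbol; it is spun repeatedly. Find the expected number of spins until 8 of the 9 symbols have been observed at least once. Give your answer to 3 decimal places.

16.461

With k distinct symbols already seen, the next new one arrives after an expected 9/(9-k) spins.
Sum over k = 0,...,7: E = 9/9 + 9/8 + 9/7 + ... + 9/3 + 9/2 = 16.4607.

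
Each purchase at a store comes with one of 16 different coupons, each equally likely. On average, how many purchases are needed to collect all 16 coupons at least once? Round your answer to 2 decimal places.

Split into phases: going from k distinct to k+1 distinct takes on average 16/(16-k) purchases.
E[T] = 16/16 + 16/15 + 16/14 + ... + 16/2 + 16/1 = 16·H_{16}.
H_{16} = 3.381, so E[T] = 54.092.

54.09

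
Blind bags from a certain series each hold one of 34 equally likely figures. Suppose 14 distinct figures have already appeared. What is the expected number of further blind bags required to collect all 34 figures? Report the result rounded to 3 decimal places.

122.323

The wait to go from k to k+1 distinct figures is geometric with mean 34/(34-k).
Sum over k = 14,...,33: E = 34/20 + 34/19 + 34/18 + ... + 34/2 + 34/1 = 122.3231.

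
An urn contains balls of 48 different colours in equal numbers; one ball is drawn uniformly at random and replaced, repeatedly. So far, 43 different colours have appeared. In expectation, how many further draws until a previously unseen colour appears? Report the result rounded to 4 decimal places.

9.6000

The number of draws until the next new colour is geometric with success probability 5/48, so its mean is 48/5.
E = 48/5 = 9.60000.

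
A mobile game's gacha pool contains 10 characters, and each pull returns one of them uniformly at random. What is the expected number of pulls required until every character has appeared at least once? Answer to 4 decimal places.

29.2897

After k distinct characters have appeared, the next pull gives a new one with probability (10-k)/10, so the expected wait for the (k+1)-th is 10/(10-k).
E[T] = 10/10 + 10/9 + 10/8 + ... + 10/2 + 10/1 = 10·H_{10}.
H_{10} = 2.92897, so E[T] = 29.28968.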